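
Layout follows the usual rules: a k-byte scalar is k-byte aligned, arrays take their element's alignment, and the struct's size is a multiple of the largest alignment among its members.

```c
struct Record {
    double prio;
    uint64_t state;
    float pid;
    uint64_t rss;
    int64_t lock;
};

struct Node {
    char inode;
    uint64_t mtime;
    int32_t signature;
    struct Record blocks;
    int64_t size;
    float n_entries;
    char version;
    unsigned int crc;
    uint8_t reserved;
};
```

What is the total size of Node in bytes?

88 bytes

Record: prio at 0 (size 8, align 8) → ends 8; state at 8 (size 8, align 8) → ends 16; pid at 16 (size 4, align 4) → ends 20; pad 4 to align 8 for rss; rss at 24 (size 8, align 8) → ends 32; lock at 32 (size 8, align 8) → ends 40; total 40 bytes, alignment 8
inode at 0 (size 1, align 1) → ends 1
pad 7 to align 8 for mtime
mtime at 8 (size 8, align 8) → ends 16
signature at 16 (size 4, align 4) → ends 20
pad 4 to align 8 for blocks
blocks at 24 (size 40, align 8) → ends 64
size at 64 (size 8, align 8) → ends 72
n_entries at 72 (size 4, align 4) → ends 76
version at 76 (size 1, align 1) → ends 77
pad 3 to align 4 for crc
crc at 80 (size 4, align 4) → ends 84
reserved at 84 (size 1, align 1) → ends 85
tail pad 3 to reach multiple of 8
total 88 bytes, alignment 8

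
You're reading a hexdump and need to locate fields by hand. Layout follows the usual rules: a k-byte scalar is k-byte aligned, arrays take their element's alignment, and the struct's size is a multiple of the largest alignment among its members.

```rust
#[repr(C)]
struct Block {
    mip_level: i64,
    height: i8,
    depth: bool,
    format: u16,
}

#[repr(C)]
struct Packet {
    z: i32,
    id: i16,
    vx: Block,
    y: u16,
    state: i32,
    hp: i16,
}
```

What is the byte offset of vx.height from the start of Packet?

16

Block: @0: mip_level [8B, align 8] → 8; @8: height [1B, align 1] → 9; @9: depth [1B, align 1] → 10; @10: format [2B, align 2] → 12; +4 tail pad (align 8); size 16, align 8
@0: z [4B, align 4] → 4
@4: id [2B, align 2] → 6
+2 pad (align 8)
@8: vx [16B, align 8] → 24
within Block: height at 8
8 + 8 = 16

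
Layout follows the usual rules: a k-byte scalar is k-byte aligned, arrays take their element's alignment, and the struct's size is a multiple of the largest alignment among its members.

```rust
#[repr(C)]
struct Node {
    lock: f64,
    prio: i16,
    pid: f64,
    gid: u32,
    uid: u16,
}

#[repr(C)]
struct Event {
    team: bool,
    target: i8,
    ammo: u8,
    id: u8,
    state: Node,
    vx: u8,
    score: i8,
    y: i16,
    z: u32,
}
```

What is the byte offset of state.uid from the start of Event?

Node: @0: lock [8B, align 8] → 8; @8: prio [2B, align 2] → 10; +6 pad (align 8); @16: pid [8B, align 8] → 24; @24: gid [4B, align 4] → 28; @28: uid [2B, align 2] → 30; +2 tail pad (align 8); size 32, align 8
@0: team [1B, align 1] → 1
@1: target [1B, align 1] → 2
@2: ammo [1B, align 1] → 3
@3: id [1B, align 1] → 4
+4 pad (align 8)
@8: state [32B, align 8] → 40
within Node: uid at 28
8 + 28 = 36

36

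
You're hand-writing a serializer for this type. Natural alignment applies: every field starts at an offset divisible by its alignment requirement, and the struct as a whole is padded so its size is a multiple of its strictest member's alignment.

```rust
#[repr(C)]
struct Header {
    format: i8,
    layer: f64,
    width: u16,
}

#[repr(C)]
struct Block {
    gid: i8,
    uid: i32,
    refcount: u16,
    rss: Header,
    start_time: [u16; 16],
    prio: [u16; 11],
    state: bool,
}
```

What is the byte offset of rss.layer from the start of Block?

24

Header: @0: format [1B, align 1] → 1; +7 pad (align 8); @8: layer [8B, align 8] → 16; @16: width [2B, align 2] → 18; +6 tail pad (align 8); size 24, align 8
@0: gid [1B, align 1] → 1
+3 pad (align 4)
@4: uid [4B, align 4] → 8
@8: refcount [2B, align 2] → 10
+6 pad (align 8)
@16: rss [24B, align 8] → 40
within Header: layer at 8
16 + 8 = 24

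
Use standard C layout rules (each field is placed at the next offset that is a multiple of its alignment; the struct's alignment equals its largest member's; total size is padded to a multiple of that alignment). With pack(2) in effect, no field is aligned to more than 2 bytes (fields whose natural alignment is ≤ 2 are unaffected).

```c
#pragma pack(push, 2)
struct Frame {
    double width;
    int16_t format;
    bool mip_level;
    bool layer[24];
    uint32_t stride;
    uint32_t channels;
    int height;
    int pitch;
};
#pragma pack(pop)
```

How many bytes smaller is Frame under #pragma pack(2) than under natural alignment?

natural layout:
  @0: width [8B, align 8] → 8
  @8: format [2B, align 2] → 10
  @10: mip_level [1B, align 1] → 11
  @11: layer [24B, align 1] → 35
  +1 pad (align 4)
  @36: stride [4B, align 4] → 40
  @40: channels [4B, align 4] → 44
  @44: height [4B, align 4] → 48
  @48: pitch [4B, align 4] → 52
  +4 tail pad (align 8)
  size 56, align 8
packed(2) layout:
  @0: width [8B, align 2] → 8
  @8: format [2B, align 2] → 10
  @10: mip_level [1B, align 1] → 11
  @11: layer [24B, align 1] → 35
  +1 pad (align 2)
  @36: stride [4B, align 2] → 40
  @40: channels [4B, align 2] → 44
  @44: height [4B, align 2] → 48
  @48: pitch [4B, align 2] → 52
  size 52, align 2
56 − 52 = 4

4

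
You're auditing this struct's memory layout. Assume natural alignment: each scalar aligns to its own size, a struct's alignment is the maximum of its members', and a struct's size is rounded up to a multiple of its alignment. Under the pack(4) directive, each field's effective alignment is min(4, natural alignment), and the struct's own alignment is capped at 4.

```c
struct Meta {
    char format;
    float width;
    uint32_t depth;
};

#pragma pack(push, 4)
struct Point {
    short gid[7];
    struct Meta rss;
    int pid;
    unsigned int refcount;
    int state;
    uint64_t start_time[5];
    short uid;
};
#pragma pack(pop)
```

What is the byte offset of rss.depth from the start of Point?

Meta: @0: format [1B, align 1] → 1; +3 pad (align 4); @4: width [4B, align 4] → 8; @8: depth [4B, align 4] → 12; size 12, align 4
@0: gid [14B, align 2] → 14
+2 pad (align 4)
@16: rss [12B, align 4] → 28
within Meta: depth at 8
16 + 8 = 24

24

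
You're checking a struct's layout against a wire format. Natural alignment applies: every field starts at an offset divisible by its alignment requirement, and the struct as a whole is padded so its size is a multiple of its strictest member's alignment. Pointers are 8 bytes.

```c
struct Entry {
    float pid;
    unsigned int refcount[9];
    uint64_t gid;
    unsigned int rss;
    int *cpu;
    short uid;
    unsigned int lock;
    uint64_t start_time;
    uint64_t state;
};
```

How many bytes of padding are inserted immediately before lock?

2

@0: pid [4B, align 4] → 4
@4: refcount [36B, align 4] → 40
@40: gid [8B, align 8] → 48
@48: rss [4B, align 4] → 52
+4 pad (align 8)
@56: cpu [8B, align 8] → 64
@64: uid [2B, align 2] → 66
+2 pad (align 4)
@68: lock [4B, align 4] → 72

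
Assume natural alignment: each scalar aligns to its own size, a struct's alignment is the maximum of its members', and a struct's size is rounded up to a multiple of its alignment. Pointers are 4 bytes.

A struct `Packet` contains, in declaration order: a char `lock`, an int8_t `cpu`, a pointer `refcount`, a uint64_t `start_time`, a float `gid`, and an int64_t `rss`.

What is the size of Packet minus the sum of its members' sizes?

0..1  lock  (1B, 1-aligned)
1..2  cpu  (1B, 1-aligned)
2..4  -- padding (2B)
4..8  refcount  (4B, 4-aligned)
8..16  start_time  (8B, 8-aligned)
16..20  gid  (4B, 4-aligned)
20..24  -- padding (4B)
24..32  rss  (8B, 8-aligned)
sizeof = 32, alignof = 8
data bytes 26, size 32 → padding 6

6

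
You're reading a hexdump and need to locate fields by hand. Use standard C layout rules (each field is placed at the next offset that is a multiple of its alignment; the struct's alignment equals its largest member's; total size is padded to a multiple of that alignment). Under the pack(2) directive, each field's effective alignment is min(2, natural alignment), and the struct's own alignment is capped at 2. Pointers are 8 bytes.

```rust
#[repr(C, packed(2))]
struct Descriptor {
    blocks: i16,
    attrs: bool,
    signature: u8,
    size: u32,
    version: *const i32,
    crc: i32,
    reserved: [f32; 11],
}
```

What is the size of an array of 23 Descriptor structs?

0..2  blocks  (2B, 2-aligned)
2..3  attrs  (1B, 1-aligned)
3..4  signature  (1B, 1-aligned)
4..8  size  (4B, 2-aligned)
8..16  version  (8B, 2-aligned)
16..20  crc  (4B, 2-aligned)
20..64  reserved  (44B, 2-aligned)
sizeof = 64, alignof = 2
array of 23: 23 × 64 = 1472

1472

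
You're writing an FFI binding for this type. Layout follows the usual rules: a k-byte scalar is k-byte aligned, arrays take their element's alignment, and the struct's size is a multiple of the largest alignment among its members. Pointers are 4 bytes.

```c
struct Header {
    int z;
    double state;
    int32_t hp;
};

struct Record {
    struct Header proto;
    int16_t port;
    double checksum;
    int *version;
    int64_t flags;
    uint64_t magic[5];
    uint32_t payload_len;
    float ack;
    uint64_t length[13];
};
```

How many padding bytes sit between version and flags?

Header: z at 0 (size 4, align 4) → ends 4; pad 4 to align 8 for state; state at 8 (size 8, align 8) → ends 16; hp at 16 (size 4, align 4) → ends 20; tail pad 4 to reach multiple of 8; total 24 bytes, alignment 8
proto at 0 (size 24, align 8) → ends 24
port at 24 (size 2, align 2) → ends 26
pad 6 to align 8 for checksum
checksum at 32 (size 8, align 8) → ends 40
version at 40 (size 4, align 4) → ends 44
pad 4 to align 8 for flags
flags at 48 (size 8, align 8) → ends 56

4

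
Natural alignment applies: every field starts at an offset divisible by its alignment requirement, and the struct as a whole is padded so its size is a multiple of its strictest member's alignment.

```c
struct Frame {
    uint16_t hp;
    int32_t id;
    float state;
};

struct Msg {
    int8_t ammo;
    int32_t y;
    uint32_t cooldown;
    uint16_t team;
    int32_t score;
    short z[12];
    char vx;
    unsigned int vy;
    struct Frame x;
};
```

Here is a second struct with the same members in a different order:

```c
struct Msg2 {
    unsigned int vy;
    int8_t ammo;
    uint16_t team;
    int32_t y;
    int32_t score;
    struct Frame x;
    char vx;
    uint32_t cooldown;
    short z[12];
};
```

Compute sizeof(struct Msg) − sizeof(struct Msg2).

Frame: hp at 0 (size 2, align 2) → ends 2; pad 2 to align 4 for id; id at 4 (size 4, align 4) → ends 8; state at 8 (size 4, align 4) → ends 12; total 12 bytes, alignment 4
ammo at 0 (size 1, align 1) → ends 1
pad 3 to align 4 for y
y at 4 (size 4, align 4) → ends 8
cooldown at 8 (size 4, align 4) → ends 12
team at 12 (size 2, align 2) → ends 14
pad 2 to align 4 for score
score at 16 (size 4, align 4) → ends 20
z at 20 (size 24, align 2) → ends 44
vx at 44 (size 1, align 1) → ends 45
pad 3 to align 4 for vy
vy at 48 (size 4, align 4) → ends 52
x at 52 (size 12, align 4) → ends 64
total 64 bytes, alignment 4
— Msg2 —
vy at 0 (size 4, align 4) → ends 4
ammo at 4 (size 1, align 1) → ends 5
pad 1 to align 2 for team
team at 6 (size 2, align 2) → ends 8
y at 8 (size 4, align 4) → ends 12
score at 12 (size 4, align 4) → ends 16
x at 16 (size 12, align 4) → ends 28
vx at 28 (size 1, align 1) → ends 29
pad 3 to align 4 for cooldown
cooldown at 32 (size 4, align 4) → ends 36
z at 36 (size 24, align 2) → ends 60
total 60 bytes, alignment 4
64 − 60 = 4

4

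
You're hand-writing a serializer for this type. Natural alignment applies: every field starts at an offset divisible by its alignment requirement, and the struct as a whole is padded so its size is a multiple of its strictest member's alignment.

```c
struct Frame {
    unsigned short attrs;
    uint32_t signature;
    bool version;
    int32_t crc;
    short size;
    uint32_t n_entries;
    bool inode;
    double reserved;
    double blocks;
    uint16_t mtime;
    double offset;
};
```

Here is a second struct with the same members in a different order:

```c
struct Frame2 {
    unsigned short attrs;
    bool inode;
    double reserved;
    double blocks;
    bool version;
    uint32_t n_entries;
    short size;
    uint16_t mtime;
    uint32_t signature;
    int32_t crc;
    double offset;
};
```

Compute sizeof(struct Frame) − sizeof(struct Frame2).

@0: attrs [2B, align 2] → 2
+2 pad (align 4)
@4: signature [4B, align 4] → 8
@8: version [1B, align 1] → 9
+3 pad (align 4)
@12: crc [4B, align 4] → 16
@16: size [2B, align 2] → 18
+2 pad (align 4)
@20: n_entries [4B, align 4] → 24
@24: inode [1B, align 1] → 25
+7 pad (align 8)
@32: reserved [8B, align 8] → 40
@40: blocks [8B, align 8] → 48
@48: mtime [2B, align 2] → 50
+6 pad (align 8)
@56: offset [8B, align 8] → 64
size 64, align 8
— Frame2 —
@0: attrs [2B, align 2] → 2
@2: inode [1B, align 1] → 3
+5 pad (align 8)
@8: reserved [8B, align 8] → 16
@16: blocks [8B, align 8] → 24
@24: version [1B, align 1] → 25
+3 pad (align 4)
@28: n_entries [4B, align 4] → 32
@32: size [2B, align 2] → 34
@34: mtime [2B, align 2] → 36
@36: signature [4B, align 4] → 40
@40: crc [4B, align 4] → 44
+4 pad (align 8)
@48: offset [8B, align 8] → 56
size 56, align 8
64 − 56 = 8

8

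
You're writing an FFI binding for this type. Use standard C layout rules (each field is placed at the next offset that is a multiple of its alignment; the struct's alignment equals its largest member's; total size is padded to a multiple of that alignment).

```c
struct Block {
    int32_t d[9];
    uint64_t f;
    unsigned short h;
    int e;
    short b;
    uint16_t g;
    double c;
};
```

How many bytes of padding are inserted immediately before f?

4

0..36  d  (36B, 4-aligned)
36..40  -- padding (4B)
40..48  f  (8B, 8-aligned)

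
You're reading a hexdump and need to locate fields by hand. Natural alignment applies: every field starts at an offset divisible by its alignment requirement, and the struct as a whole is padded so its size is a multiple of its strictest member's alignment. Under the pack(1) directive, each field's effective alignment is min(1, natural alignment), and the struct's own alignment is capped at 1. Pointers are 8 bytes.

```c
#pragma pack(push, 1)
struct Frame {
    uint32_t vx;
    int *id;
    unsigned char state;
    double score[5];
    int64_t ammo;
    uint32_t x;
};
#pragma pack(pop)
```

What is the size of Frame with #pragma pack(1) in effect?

65

vx at 0 (size 4, align 1) → ends 4
id at 4 (size 8, align 1) → ends 12
state at 12 (size 1, align 1) → ends 13
score at 13 (size 40, align 1) → ends 53
ammo at 53 (size 8, align 1) → ends 61
x at 61 (size 4, align 1) → ends 65
total 65 bytes, alignment 1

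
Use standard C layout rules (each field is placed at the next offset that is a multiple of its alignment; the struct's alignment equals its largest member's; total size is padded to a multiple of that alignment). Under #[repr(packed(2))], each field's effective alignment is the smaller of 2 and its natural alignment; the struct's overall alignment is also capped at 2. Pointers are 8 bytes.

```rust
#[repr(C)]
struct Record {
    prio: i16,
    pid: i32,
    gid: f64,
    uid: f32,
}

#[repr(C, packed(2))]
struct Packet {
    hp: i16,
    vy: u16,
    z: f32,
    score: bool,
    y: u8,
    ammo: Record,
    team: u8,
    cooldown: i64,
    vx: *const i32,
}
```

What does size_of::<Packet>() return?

Record: 0..2  prio  (2B, 2-aligned); 2..4  -- padding (2B); 4..8  pid  (4B, 4-aligned); 8..16  gid  (8B, 8-aligned); 16..20  uid  (4B, 4-aligned); 20..24  -- tail padding (4B); sizeof = 24, alignof = 8
0..2  hp  (2B, 2-aligned)
2..4  vy  (2B, 2-aligned)
4..8  z  (4B, 2-aligned)
8..9  score  (1B, 1-aligned)
9..10  y  (1B, 1-aligned)
10..34  ammo  (24B, 2-aligned)
34..35  team  (1B, 1-aligned)
35..36  -- padding (1B)
36..44  cooldown  (8B, 2-aligned)
44..52  vx  (8B, 2-aligned)
sizeof = 52, alignof = 2

52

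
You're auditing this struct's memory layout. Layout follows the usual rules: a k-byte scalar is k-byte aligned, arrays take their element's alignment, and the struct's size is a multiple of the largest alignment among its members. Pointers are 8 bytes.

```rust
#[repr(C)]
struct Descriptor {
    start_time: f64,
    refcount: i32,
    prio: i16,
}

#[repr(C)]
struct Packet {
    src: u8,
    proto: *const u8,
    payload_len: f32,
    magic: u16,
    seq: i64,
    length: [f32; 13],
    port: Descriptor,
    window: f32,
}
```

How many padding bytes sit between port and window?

Descriptor: 0..8  start_time  (8B, 8-aligned); 8..12  refcount  (4B, 4-aligned); 12..14  prio  (2B, 2-aligned); 14..16  -- tail padding (2B); sizeof = 16, alignof = 8
0..1  src  (1B, 1-aligned)
1..8  -- padding (7B)
8..16  proto  (8B, 8-aligned)
16..20  payload_len  (4B, 4-aligned)
20..22  magic  (2B, 2-aligned)
22..24  -- padding (2B)
24..32  seq  (8B, 8-aligned)
32..84  length  (52B, 4-aligned)
84..88  -- padding (4B)
88..104  port  (16B, 8-aligned)
104..108  window  (4B, 4-aligned)

0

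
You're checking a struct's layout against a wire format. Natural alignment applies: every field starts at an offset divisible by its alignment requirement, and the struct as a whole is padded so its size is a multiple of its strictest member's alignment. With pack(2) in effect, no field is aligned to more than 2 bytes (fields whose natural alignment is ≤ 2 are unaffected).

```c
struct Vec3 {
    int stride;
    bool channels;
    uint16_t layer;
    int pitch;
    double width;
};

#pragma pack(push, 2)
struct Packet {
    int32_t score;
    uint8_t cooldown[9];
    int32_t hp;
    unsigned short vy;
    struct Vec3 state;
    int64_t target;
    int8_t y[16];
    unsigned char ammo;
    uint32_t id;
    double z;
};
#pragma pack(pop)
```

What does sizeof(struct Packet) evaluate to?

Vec3: stride at 0 (size 4, align 4) → ends 4; channels at 4 (size 1, align 1) → ends 5; pad 1 to align 2 for layer; layer at 6 (size 2, align 2) → ends 8; pitch at 8 (size 4, align 4) → ends 12; pad 4 to align 8 for width; width at 16 (size 8, align 8) → ends 24; total 24 bytes, alignment 8
score at 0 (size 4, align 2) → ends 4
cooldown at 4 (size 9, align 1) → ends 13
pad 1 to align 2 for hp
hp at 14 (size 4, align 2) → ends 18
vy at 18 (size 2, align 2) → ends 20
state at 20 (size 24, align 2) → ends 44
target at 44 (size 8, align 2) → ends 52
y at 52 (size 16, align 1) → ends 68
ammo at 68 (size 1, align 1) → ends 69
pad 1 to align 2 for id
id at 70 (size 4, align 2) → ends 74
z at 74 (size 8, align 2) → ends 82
total 82 bytes, alignment 2

82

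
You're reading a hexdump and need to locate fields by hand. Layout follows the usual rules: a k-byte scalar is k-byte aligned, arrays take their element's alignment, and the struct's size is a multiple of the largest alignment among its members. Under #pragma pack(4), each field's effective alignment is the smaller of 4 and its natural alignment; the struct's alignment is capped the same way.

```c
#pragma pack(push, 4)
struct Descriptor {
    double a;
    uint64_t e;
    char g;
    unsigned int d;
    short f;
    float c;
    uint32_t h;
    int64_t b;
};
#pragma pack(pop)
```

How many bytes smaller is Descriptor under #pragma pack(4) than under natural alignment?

4

natural layout:
  a at 0 (size 8, align 8) → ends 8
  e at 8 (size 8, align 8) → ends 16
  g at 16 (size 1, align 1) → ends 17
  pad 3 to align 4 for d
  d at 20 (size 4, align 4) → ends 24
  f at 24 (size 2, align 2) → ends 26
  pad 2 to align 4 for c
  c at 28 (size 4, align 4) → ends 32
  h at 32 (size 4, align 4) → ends 36
  pad 4 to align 8 for b
  b at 40 (size 8, align 8) → ends 48
  total 48 bytes, alignment 8
packed(4) layout:
  a at 0 (size 8, align 4) → ends 8
  e at 8 (size 8, align 4) → ends 16
  g at 16 (size 1, align 1) → ends 17
  pad 3 to align 4 for d
  d at 20 (size 4, align 4) → ends 24
  f at 24 (size 2, align 2) → ends 26
  pad 2 to align 4 for c
  c at 28 (size 4, align 4) → ends 32
  h at 32 (size 4, align 4) → ends 36
  b at 36 (size 8, align 4) → ends 44
  total 44 bytes, alignment 4
48 − 44 = 4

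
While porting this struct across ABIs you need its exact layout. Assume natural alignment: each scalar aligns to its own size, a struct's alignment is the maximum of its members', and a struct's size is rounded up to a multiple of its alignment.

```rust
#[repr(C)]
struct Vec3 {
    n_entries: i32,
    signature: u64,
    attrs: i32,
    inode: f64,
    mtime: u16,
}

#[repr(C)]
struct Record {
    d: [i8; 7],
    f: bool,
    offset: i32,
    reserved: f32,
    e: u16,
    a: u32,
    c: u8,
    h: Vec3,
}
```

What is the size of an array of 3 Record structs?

Vec3: @0: n_entries [4B, align 4] → 4; +4 pad (align 8); @8: signature [8B, align 8] → 16; @16: attrs [4B, align 4] → 20; +4 pad (align 8); @24: inode [8B, align 8] → 32; @32: mtime [2B, align 2] → 34; +6 tail pad (align 8); size 40, align 8
@0: d [7B, align 1] → 7
@7: f [1B, align 1] → 8
@8: offset [4B, align 4] → 12
@12: reserved [4B, align 4] → 16
@16: e [2B, align 2] → 18
+2 pad (align 4)
@20: a [4B, align 4] → 24
@24: c [1B, align 1] → 25
+7 pad (align 8)
@32: h [40B, align 8] → 72
size 72, align 8
array of 3: 3 × 72 = 216

216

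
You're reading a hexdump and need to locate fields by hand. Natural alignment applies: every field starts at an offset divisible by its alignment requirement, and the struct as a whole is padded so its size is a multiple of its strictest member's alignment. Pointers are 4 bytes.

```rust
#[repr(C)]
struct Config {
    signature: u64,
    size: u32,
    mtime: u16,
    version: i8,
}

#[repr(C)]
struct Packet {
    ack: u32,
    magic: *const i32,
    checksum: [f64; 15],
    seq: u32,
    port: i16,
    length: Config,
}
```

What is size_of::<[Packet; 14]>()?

2128

Config: 0..8  signature  (8B, 8-aligned); 8..12  size  (4B, 4-aligned); 12..14  mtime  (2B, 2-aligned); 14..15  version  (1B, 1-aligned); 15..16  -- tail padding (1B); sizeof = 16, alignof = 8
0..4  ack  (4B, 4-aligned)
4..8  magic  (4B, 4-aligned)
8..128  checksum  (120B, 8-aligned)
128..132  seq  (4B, 4-aligned)
132..134  port  (2B, 2-aligned)
134..136  -- padding (2B)
136..152  length  (16B, 8-aligned)
sizeof = 152, alignof = 8
array of 14: 14 × 152 = 2128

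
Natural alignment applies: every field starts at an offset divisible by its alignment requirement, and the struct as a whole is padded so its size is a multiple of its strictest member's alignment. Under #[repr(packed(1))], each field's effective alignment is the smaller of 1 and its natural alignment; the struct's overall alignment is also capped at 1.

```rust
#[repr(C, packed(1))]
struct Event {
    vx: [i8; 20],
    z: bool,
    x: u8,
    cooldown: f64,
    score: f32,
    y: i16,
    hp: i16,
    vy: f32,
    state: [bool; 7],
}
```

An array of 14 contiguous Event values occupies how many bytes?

686

vx at 0 (size 20, align 1) → ends 20
z at 20 (size 1, align 1) → ends 21
x at 21 (size 1, align 1) → ends 22
cooldown at 22 (size 8, align 1) → ends 30
score at 30 (size 4, align 1) → ends 34
y at 34 (size 2, align 1) → ends 36
hp at 36 (size 2, align 1) → ends 38
vy at 38 (size 4, align 1) → ends 42
state at 42 (size 7, align 1) → ends 49
total 49 bytes, alignment 1
array of 14: 14 × 49 = 686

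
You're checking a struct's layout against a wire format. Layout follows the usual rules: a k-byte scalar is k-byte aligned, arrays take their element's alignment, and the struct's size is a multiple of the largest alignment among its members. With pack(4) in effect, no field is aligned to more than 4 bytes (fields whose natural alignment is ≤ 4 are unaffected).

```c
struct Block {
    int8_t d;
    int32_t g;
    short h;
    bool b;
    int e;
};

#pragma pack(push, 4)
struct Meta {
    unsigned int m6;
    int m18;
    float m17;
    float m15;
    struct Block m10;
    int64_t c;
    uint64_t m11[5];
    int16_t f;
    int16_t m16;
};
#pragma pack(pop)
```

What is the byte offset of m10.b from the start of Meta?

Block: d at 0 (size 1, align 1) → ends 1; pad 3 to align 4 for g; g at 4 (size 4, align 4) → ends 8; h at 8 (size 2, align 2) → ends 10; b at 10 (size 1, align 1) → ends 11; pad 1 to align 4 for e; e at 12 (size 4, align 4) → ends 16; total 16 bytes, alignment 4
m6 at 0 (size 4, align 4) → ends 4
m18 at 4 (size 4, align 4) → ends 8
m17 at 8 (size 4, align 4) → ends 12
m15 at 12 (size 4, align 4) → ends 16
m10 at 16 (size 16, align 4) → ends 32
within Block: b at 10
16 + 10 = 26

26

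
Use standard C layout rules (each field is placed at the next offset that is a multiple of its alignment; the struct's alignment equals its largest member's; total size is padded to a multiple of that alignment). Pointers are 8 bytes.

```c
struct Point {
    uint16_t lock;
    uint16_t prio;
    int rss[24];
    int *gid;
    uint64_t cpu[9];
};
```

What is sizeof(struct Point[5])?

920

@0: lock [2B, align 2] → 2
@2: prio [2B, align 2] → 4
@4: rss [96B, align 4] → 100
+4 pad (align 8)
@104: gid [8B, align 8] → 112
@112: cpu [72B, align 8] → 184
size 184, align 8
array of 5: 5 × 184 = 920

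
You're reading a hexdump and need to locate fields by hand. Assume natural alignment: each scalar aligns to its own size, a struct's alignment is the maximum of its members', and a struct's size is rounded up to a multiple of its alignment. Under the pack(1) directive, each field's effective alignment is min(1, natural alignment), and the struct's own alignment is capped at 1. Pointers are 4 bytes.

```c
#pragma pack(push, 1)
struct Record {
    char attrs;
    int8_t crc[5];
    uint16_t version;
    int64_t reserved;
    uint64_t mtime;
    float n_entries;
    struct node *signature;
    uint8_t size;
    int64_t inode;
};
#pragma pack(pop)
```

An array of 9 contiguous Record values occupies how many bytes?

@0: attrs [1B, align 1] → 1
@1: crc [5B, align 1] → 6
@6: version [2B, align 1] → 8
@8: reserved [8B, align 1] → 16
@16: mtime [8B, align 1] → 24
@24: n_entries [4B, align 1] → 28
@28: signature [4B, align 1] → 32
@32: size [1B, align 1] → 33
@33: inode [8B, align 1] → 41
size 41, align 1
array of 9: 9 × 41 = 369

369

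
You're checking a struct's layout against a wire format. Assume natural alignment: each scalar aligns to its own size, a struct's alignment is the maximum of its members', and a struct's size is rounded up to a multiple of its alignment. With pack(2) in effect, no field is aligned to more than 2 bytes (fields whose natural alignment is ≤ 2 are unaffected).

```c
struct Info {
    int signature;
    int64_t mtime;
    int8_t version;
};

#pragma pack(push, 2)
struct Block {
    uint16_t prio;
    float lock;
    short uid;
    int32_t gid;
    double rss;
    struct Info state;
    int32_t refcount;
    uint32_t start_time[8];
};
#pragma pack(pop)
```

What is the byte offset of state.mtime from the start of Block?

28

Info: @0: signature [4B, align 4] → 4; +4 pad (align 8); @8: mtime [8B, align 8] → 16; @16: version [1B, align 1] → 17; +7 tail pad (align 8); size 24, align 8
@0: prio [2B, align 2] → 2
@2: lock [4B, align 2] → 6
@6: uid [2B, align 2] → 8
@8: gid [4B, align 2] → 12
@12: rss [8B, align 2] → 20
@20: state [24B, align 2] → 44
within Info: mtime at 8
20 + 8 = 28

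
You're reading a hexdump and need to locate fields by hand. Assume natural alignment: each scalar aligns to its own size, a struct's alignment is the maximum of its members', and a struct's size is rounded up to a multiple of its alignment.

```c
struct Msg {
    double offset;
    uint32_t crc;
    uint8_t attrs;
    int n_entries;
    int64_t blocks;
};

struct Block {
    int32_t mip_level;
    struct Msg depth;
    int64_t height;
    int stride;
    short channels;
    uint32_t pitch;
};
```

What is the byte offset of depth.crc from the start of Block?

Msg: offset at 0 (size 8, align 8) → ends 8; crc at 8 (size 4, align 4) → ends 12; attrs at 12 (size 1, align 1) → ends 13; pad 3 to align 4 for n_entries; n_entries at 16 (size 4, align 4) → ends 20; pad 4 to align 8 for blocks; blocks at 24 (size 8, align 8) → ends 32; total 32 bytes, alignment 8
mip_level at 0 (size 4, align 4) → ends 4
pad 4 to align 8 for depth
depth at 8 (size 32, align 8) → ends 40
within Msg: crc at 8
8 + 8 = 16

16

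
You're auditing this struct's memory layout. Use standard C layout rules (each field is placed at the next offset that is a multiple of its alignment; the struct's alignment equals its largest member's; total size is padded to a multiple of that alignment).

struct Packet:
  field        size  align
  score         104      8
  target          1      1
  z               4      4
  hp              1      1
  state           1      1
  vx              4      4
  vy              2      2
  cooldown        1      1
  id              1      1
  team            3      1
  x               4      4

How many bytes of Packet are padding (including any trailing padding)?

0..104  score  (104B, 8-aligned)
104..105  target  (1B, 1-aligned)
105..108  -- padding (3B)
108..112  z  (4B, 4-aligned)
112..113  hp  (1B, 1-aligned)
113..114  state  (1B, 1-aligned)
114..116  -- padding (2B)
116..120  vx  (4B, 4-aligned)
120..122  vy  (2B, 2-aligned)
122..123  cooldown  (1B, 1-aligned)
123..124  id  (1B, 1-aligned)
124..127  team  (3B, 1-aligned)
127..128  -- padding (1B)
128..132  x  (4B, 4-aligned)
132..136  -- tail padding (4B)
sizeof = 136, alignof = 8
data bytes 126, size 136 → padding 10

10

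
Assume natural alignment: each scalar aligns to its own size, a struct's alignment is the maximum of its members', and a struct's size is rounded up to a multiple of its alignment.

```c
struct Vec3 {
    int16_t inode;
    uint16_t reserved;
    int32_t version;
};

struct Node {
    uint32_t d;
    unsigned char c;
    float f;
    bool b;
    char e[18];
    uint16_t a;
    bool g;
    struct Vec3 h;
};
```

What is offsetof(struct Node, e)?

Vec3: 0..2  inode  (2B, 2-aligned); 2..4  reserved  (2B, 2-aligned); 4..8  version  (4B, 4-aligned); sizeof = 8, alignof = 4
0..4  d  (4B, 4-aligned)
4..5  c  (1B, 1-aligned)
5..8  -- padding (3B)
8..12  f  (4B, 4-aligned)
12..13  b  (1B, 1-aligned)
13..31  e  (18B, 1-aligned)

13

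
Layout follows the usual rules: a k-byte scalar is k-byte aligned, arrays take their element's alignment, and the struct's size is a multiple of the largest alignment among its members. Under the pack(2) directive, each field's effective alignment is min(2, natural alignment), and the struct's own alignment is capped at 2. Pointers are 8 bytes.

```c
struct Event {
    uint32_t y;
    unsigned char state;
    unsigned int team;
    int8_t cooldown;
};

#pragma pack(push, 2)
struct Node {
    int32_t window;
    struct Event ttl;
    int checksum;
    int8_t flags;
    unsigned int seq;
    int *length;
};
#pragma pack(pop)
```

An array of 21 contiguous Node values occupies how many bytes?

Event: y at 0 (size 4, align 4) → ends 4; state at 4 (size 1, align 1) → ends 5; pad 3 to align 4 for team; team at 8 (size 4, align 4) → ends 12; cooldown at 12 (size 1, align 1) → ends 13; tail pad 3 to reach multiple of 4; total 16 bytes, alignment 4
window at 0 (size 4, align 2) → ends 4
ttl at 4 (size 16, align 2) → ends 20
checksum at 20 (size 4, align 2) → ends 24
flags at 24 (size 1, align 1) → ends 25
pad 1 to align 2 for seq
seq at 26 (size 4, align 2) → ends 30
length at 30 (size 8, align 2) → ends 38
total 38 bytes, alignment 2
array of 21: 21 × 38 = 798

798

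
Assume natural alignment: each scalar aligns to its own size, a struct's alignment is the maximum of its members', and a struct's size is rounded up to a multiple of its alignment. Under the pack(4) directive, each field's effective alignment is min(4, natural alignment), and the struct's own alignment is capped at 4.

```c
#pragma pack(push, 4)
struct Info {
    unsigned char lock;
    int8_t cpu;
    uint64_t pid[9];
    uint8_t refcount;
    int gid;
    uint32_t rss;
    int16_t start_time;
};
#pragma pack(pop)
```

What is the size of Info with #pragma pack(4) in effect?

92

@0: lock [1B, align 1] → 1
@1: cpu [1B, align 1] → 2
+2 pad (align 4)
@4: pid [72B, align 4] → 76
@76: refcount [1B, align 1] → 77
+3 pad (align 4)
@80: gid [4B, align 4] → 84
@84: rss [4B, align 4] → 88
@88: start_time [2B, align 2] → 90
+2 tail pad (align 4)
size 92, align 4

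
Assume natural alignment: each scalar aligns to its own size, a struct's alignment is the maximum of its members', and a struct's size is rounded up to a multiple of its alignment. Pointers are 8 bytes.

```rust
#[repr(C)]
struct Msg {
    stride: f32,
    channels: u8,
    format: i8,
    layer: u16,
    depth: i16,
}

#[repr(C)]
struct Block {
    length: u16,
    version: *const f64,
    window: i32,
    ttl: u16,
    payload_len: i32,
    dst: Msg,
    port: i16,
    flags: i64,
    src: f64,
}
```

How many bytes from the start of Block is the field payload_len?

Msg: @0: stride [4B, align 4] → 4; @4: channels [1B, align 1] → 5; @5: format [1B, align 1] → 6; @6: layer [2B, align 2] → 8; @8: depth [2B, align 2] → 10; +2 tail pad (align 4); size 12, align 4
@0: length [2B, align 2] → 2
+6 pad (align 8)
@8: version [8B, align 8] → 16
@16: window [4B, align 4] → 20
@20: ttl [2B, align 2] → 22
+2 pad (align 4)
@24: payload_len [4B, align 4] → 28

24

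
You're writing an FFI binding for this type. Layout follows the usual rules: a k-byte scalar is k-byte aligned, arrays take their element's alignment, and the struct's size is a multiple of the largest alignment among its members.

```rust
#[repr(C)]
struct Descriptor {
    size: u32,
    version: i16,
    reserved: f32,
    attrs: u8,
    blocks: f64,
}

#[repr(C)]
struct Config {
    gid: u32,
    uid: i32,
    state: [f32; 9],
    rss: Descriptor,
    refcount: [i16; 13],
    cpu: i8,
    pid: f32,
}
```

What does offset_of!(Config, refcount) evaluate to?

Descriptor: size at 0 (size 4, align 4) → ends 4; version at 4 (size 2, align 2) → ends 6; pad 2 to align 4 for reserved; reserved at 8 (size 4, align 4) → ends 12; attrs at 12 (size 1, align 1) → ends 13; pad 3 to align 8 for blocks; blocks at 16 (size 8, align 8) → ends 24; total 24 bytes, alignment 8
gid at 0 (size 4, align 4) → ends 4
uid at 4 (size 4, align 4) → ends 8
state at 8 (size 36, align 4) → ends 44
pad 4 to align 8 for rss
rss at 48 (size 24, align 8) → ends 72
refcount at 72 (size 26, align 2) → ends 98

72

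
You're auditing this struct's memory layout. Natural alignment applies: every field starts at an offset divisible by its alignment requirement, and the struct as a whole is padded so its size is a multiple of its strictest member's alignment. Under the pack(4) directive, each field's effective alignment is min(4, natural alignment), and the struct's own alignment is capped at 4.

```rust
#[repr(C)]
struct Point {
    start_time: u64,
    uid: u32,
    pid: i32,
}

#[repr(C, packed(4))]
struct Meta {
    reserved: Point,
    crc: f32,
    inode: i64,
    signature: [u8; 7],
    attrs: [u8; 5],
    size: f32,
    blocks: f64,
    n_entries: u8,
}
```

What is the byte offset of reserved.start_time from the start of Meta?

0

Point: 0..8  start_time  (8B, 8-aligned); 8..12  uid  (4B, 4-aligned); 12..16  pid  (4B, 4-aligned); sizeof = 16, alignof = 8
0..16  reserved  (16B, 4-aligned)
within Point: start_time at 0
0 + 0 = 0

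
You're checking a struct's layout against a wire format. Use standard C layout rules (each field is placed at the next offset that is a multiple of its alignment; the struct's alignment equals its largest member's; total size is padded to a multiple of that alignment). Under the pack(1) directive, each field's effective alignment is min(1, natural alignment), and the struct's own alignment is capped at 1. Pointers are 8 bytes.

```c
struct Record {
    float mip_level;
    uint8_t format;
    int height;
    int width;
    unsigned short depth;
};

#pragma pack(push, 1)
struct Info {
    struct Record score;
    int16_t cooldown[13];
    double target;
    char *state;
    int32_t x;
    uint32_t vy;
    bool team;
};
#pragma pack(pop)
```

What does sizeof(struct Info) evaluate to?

Record: @0: mip_level [4B, align 4] → 4; @4: format [1B, align 1] → 5; +3 pad (align 4); @8: height [4B, align 4] → 12; @12: width [4B, align 4] → 16; @16: depth [2B, align 2] → 18; +2 tail pad (align 4); size 20, align 4
@0: score [20B, align 1] → 20
@20: cooldown [26B, align 1] → 46
@46: target [8B, align 1] → 54
@54: state [8B, align 1] → 62
@62: x [4B, align 1] → 66
@66: vy [4B, align 1] → 70
@70: team [1B, align 1] → 71
size 71, align 1

71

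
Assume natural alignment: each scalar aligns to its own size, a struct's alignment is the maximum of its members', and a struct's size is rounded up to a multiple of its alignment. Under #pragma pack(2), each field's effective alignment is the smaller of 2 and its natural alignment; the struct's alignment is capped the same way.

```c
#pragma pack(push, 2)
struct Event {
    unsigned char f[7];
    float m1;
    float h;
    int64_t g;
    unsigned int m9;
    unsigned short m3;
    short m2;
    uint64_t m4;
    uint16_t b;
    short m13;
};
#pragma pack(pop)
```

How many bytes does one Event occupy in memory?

0..7  f  (7B, 1-aligned)
7..8  -- padding (1B)
8..12  m1  (4B, 2-aligned)
12..16  h  (4B, 2-aligned)
16..24  g  (8B, 2-aligned)
24..28  m9  (4B, 2-aligned)
28..30  m3  (2B, 2-aligned)
30..32  m2  (2B, 2-aligned)
32..40  m4  (8B, 2-aligned)
40..42  b  (2B, 2-aligned)
42..44  m13  (2B, 2-aligned)
sizeof = 44, alignof = 2

44 bytes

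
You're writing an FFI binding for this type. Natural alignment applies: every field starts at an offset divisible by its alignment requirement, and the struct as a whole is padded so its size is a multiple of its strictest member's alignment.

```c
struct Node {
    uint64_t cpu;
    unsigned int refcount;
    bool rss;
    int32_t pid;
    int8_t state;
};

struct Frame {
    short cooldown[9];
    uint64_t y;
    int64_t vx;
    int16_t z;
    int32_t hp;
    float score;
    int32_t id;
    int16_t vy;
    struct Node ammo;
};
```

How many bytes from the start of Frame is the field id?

52

Node: cpu at 0 (size 8, align 8) → ends 8; refcount at 8 (size 4, align 4) → ends 12; rss at 12 (size 1, align 1) → ends 13; pad 3 to align 4 for pid; pid at 16 (size 4, align 4) → ends 20; state at 20 (size 1, align 1) → ends 21; tail pad 3 to reach multiple of 8; total 24 bytes, alignment 8
cooldown at 0 (size 18, align 2) → ends 18
pad 6 to align 8 for y
y at 24 (size 8, align 8) → ends 32
vx at 32 (size 8, align 8) → ends 40
z at 40 (size 2, align 2) → ends 42
pad 2 to align 4 for hp
hp at 44 (size 4, align 4) → ends 48
score at 48 (size 4, align 4) → ends 52
id at 52 (size 4, align 4) → ends 56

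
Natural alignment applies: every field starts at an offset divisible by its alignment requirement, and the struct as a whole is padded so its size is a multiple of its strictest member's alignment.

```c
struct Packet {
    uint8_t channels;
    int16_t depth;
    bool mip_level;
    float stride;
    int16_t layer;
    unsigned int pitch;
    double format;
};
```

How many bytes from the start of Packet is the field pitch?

16

@0: channels [1B, align 1] → 1
+1 pad (align 2)
@2: depth [2B, align 2] → 4
@4: mip_level [1B, align 1] → 5
+3 pad (align 4)
@8: stride [4B, align 4] → 12
@12: layer [2B, align 2] → 14
+2 pad (align 4)
@16: pitch [4B, align 4] → 20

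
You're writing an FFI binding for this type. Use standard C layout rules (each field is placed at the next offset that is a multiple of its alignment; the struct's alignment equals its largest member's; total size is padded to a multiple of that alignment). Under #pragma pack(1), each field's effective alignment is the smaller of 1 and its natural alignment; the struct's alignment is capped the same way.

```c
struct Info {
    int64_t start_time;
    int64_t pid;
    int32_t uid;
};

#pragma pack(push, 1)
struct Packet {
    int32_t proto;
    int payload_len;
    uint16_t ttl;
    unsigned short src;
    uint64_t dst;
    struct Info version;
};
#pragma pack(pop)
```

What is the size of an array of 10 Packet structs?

440

Info: 0..8  start_time  (8B, 8-aligned); 8..16  pid  (8B, 8-aligned); 16..20  uid  (4B, 4-aligned); 20..24  -- tail padding (4B); sizeof = 24, alignof = 8
0..4  proto  (4B, 1-aligned)
4..8  payload_len  (4B, 1-aligned)
8..10  ttl  (2B, 1-aligned)
10..12  src  (2B, 1-aligned)
12..20  dst  (8B, 1-aligned)
20..44  version  (24B, 1-aligned)
sizeof = 44, alignof = 1
array of 10: 10 × 44 = 440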